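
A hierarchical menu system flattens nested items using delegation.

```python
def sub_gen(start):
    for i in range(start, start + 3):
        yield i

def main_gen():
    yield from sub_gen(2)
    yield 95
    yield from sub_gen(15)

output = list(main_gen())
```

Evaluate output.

Step 1: main_gen() delegates to sub_gen(2):
  yield 2
  yield 3
  yield 4
Step 2: yield 95
Step 3: Delegates to sub_gen(15):
  yield 15
  yield 16
  yield 17
Therefore output = [2, 3, 4, 95, 15, 16, 17].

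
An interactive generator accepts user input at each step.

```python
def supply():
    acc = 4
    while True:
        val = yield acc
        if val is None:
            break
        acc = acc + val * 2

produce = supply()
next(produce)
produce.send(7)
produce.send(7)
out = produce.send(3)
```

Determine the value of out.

Step 1: next() -> yield acc=4.
Step 2: send(7) -> val=7, acc = 4 + 7*2 = 18, yield 18.
Step 3: send(7) -> val=7, acc = 18 + 7*2 = 32, yield 32.
Step 4: send(3) -> val=3, acc = 32 + 3*2 = 38, yield 38.
Therefore out = 38.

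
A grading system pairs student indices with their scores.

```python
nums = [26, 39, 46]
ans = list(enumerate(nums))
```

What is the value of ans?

Step 1: enumerate pairs each element with its index:
  (0, 26)
  (1, 39)
  (2, 46)
Therefore ans = [(0, 26), (1, 39), (2, 46)].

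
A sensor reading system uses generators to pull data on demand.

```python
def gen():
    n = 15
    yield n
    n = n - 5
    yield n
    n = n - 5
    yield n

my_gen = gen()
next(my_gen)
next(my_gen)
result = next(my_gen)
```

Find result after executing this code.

Step 1: Trace through generator execution:
  Yield 1: n starts at 15, yield 15
  Yield 2: n = 15 - 5 = 10, yield 10
  Yield 3: n = 10 - 5 = 5, yield 5
Step 2: First next() gets 15, second next() gets the second value, third next() yields 5.
Therefore result = 5.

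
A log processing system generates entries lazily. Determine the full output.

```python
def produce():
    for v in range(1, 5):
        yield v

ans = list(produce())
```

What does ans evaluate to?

Step 1: The generator yields each value from range(1, 5).
Step 2: list() consumes all yields: [1, 2, 3, 4].
Therefore ans = [1, 2, 3, 4].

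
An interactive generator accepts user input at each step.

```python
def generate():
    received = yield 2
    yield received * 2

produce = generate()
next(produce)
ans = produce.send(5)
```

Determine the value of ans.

Step 1: next(produce) advances to first yield, producing 2.
Step 2: send(5) resumes, received = 5.
Step 3: yield received * 2 = 5 * 2 = 10.
Therefore ans = 10.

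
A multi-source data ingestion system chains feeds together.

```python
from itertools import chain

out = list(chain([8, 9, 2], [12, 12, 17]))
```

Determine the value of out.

Step 1: chain() concatenates iterables: [8, 9, 2] + [12, 12, 17].
Therefore out = [8, 9, 2, 12, 12, 17].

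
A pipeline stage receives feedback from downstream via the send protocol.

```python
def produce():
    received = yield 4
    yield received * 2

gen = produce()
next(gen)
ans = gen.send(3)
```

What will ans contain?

Step 1: next(gen) advances to first yield, producing 4.
Step 2: send(3) resumes, received = 3.
Step 3: yield received * 2 = 3 * 2 = 6.
Therefore ans = 6.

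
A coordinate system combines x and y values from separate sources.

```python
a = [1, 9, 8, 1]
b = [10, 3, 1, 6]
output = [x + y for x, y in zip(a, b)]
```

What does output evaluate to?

Step 1: Add corresponding elements:
  1 + 10 = 11
  9 + 3 = 12
  8 + 1 = 9
  1 + 6 = 7
Therefore output = [11, 12, 9, 7].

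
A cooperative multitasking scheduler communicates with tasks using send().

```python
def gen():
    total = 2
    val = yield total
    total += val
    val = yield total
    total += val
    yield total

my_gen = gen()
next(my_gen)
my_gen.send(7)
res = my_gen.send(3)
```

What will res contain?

Step 1: next() -> yield total=2.
Step 2: send(7) -> val=7, total = 2+7 = 9, yield 9.
Step 3: send(3) -> val=3, total = 9+3 = 12, yield 12.
Therefore res = 12.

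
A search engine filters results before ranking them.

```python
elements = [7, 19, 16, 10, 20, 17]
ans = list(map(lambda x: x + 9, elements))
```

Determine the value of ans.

Step 1: Apply lambda x: x + 9 to each element:
  7 -> 16
  19 -> 28
  16 -> 25
  10 -> 19
  20 -> 29
  17 -> 26
Therefore ans = [16, 28, 25, 19, 29, 26].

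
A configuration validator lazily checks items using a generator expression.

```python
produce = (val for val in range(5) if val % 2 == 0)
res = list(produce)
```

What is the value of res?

Step 1: Filter range(5) keeping only even values:
  val=0: even, included
  val=1: odd, excluded
  val=2: even, included
  val=3: odd, excluded
  val=4: even, included
Therefore res = [0, 2, 4].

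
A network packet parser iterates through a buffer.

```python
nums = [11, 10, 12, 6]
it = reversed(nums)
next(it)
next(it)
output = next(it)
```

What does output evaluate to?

Step 1: reversed([11, 10, 12, 6]) gives iterator: [6, 12, 10, 11].
Step 2: First next() = 6, second next() = 12.
Step 3: Third next() = 10.
Therefore output = 10.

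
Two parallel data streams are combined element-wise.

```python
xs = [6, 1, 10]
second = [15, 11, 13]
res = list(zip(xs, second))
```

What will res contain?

Step 1: zip pairs elements at same index:
  Index 0: (6, 15)
  Index 1: (1, 11)
  Index 2: (10, 13)
Therefore res = [(6, 15), (1, 11), (10, 13)].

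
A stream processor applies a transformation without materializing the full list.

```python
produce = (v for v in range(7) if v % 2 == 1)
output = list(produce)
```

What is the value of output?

Step 1: Filter range(7) keeping only odd values:
  v=0: even, excluded
  v=1: odd, included
  v=2: even, excluded
  v=3: odd, included
  v=4: even, excluded
  v=5: odd, included
  v=6: even, excluded
Therefore output = [1, 3, 5].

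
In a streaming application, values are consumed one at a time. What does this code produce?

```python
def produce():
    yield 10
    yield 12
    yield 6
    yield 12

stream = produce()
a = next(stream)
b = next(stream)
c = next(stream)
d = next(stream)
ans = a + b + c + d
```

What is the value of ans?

Step 1: Create generator and consume all values:
  a = next(stream) = 10
  b = next(stream) = 12
  c = next(stream) = 6
  d = next(stream) = 12
Step 2: ans = 10 + 12 + 6 + 12 = 40.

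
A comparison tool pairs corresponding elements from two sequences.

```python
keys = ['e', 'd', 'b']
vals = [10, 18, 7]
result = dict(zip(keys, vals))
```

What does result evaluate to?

Step 1: zip pairs keys with values:
  'e' -> 10
  'd' -> 18
  'b' -> 7
Therefore result = {'e': 10, 'd': 18, 'b': 7}.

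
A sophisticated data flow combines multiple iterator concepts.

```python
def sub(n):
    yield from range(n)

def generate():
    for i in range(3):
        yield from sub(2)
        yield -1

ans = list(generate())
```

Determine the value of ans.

Step 1: For each i in range(3):
  i=0: yield from sub(2) -> [0, 1], then yield -1
  i=1: yield from sub(2) -> [0, 1], then yield -1
  i=2: yield from sub(2) -> [0, 1], then yield -1
Therefore ans = [0, 1, -1, 0, 1, -1, 0, 1, -1].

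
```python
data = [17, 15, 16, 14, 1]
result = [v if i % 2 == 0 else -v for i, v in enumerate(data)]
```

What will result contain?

Step 1: For each (i, v), keep v if i is even, negate if odd:
  i=0 (even): keep 17
  i=1 (odd): negate to -15
  i=2 (even): keep 16
  i=3 (odd): negate to -14
  i=4 (even): keep 1
Therefore result = [17, -15, 16, -14, 1].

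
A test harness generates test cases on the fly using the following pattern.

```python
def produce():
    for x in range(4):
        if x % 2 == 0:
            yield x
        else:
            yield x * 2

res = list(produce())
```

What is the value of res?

Step 1: For each x in range(4), yield x if even, else x*2:
  x=0 (even): yield 0
  x=1 (odd): yield 1*2 = 2
  x=2 (even): yield 2
  x=3 (odd): yield 3*2 = 6
Therefore res = [0, 2, 2, 6].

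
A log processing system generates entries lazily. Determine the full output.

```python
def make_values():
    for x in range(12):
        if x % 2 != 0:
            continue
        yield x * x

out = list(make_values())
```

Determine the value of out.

Step 1: Only yield x**2 when x is divisible by 2:
  x=0: 0 % 2 == 0, yield 0**2 = 0
  x=2: 2 % 2 == 0, yield 2**2 = 4
  x=4: 4 % 2 == 0, yield 4**2 = 16
  x=6: 6 % 2 == 0, yield 6**2 = 36
  x=8: 8 % 2 == 0, yield 8**2 = 64
  x=10: 10 % 2 == 0, yield 10**2 = 100
Therefore out = [0, 4, 16, 36, 64, 100].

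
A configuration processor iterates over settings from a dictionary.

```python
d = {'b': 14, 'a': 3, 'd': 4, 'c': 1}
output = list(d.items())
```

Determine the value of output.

Step 1: d.items() returns (key, value) pairs in insertion order.
Therefore output = [('b', 14), ('a', 3), ('d', 4), ('c', 1)].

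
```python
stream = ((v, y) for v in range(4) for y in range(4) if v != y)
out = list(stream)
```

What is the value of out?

Step 1: Nested generator over range(4) x range(4) where v != y:
  (0, 0): excluded (v == y)
  (0, 1): included
  (0, 2): included
  (0, 3): included
  (1, 0): included
  (1, 1): excluded (v == y)
  (1, 2): included
  (1, 3): included
  (2, 0): included
  (2, 1): included
  (2, 2): excluded (v == y)
  (2, 3): included
  (3, 0): included
  (3, 1): included
  (3, 2): included
  (3, 3): excluded (v == y)
Therefore out = [(0, 1), (0, 2), (0, 3), (1, 0), (1, 2), (1, 3), (2, 0), (2, 1), (2, 3), (3, 0), (3, 1), (3, 2)].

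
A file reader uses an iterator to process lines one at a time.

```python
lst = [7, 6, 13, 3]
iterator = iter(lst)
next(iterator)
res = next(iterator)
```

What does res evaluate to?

Step 1: Create iterator over [7, 6, 13, 3].
Step 2: next() consumes 7.
Step 3: next() returns 6.
Therefore res = 6.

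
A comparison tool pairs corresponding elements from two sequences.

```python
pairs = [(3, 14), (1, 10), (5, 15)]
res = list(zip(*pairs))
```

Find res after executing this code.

Step 1: zip(*pairs) transposes: unzips [(3, 14), (1, 10), (5, 15)] into separate sequences.
Step 2: First elements: (3, 1, 5), second elements: (14, 10, 15).
Therefore res = [(3, 1, 5), (14, 10, 15)].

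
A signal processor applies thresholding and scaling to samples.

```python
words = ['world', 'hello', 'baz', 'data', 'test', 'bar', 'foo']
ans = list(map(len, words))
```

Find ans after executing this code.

Step 1: Map len() to each word:
  'world' -> 5
  'hello' -> 5
  'baz' -> 3
  'data' -> 4
  'test' -> 4
  'bar' -> 3
  'foo' -> 3
Therefore ans = [5, 5, 3, 4, 4, 3, 3].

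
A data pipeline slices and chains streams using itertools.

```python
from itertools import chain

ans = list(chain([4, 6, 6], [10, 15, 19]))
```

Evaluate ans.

Step 1: chain() concatenates iterables: [4, 6, 6] + [10, 15, 19].
Therefore ans = [4, 6, 6, 10, 15, 19].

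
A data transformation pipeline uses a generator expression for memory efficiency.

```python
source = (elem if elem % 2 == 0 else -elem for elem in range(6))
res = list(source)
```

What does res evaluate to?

Step 1: For each elem in range(6), yield elem if even, else -elem:
  elem=0: even, yield 0
  elem=1: odd, yield -1
  elem=2: even, yield 2
  elem=3: odd, yield -3
  elem=4: even, yield 4
  elem=5: odd, yield -5
Therefore res = [0, -1, 2, -3, 4, -5].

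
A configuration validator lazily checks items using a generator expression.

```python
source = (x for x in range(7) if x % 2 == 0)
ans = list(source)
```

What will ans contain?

Step 1: Filter range(7) keeping only even values:
  x=0: even, included
  x=1: odd, excluded
  x=2: even, included
  x=3: odd, excluded
  x=4: even, included
  x=5: odd, excluded
  x=6: even, included
Therefore ans = [0, 2, 4, 6].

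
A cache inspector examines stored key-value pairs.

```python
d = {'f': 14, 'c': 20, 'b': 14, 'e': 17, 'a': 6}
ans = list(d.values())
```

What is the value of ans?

Step 1: d.values() returns the dictionary values in insertion order.
Therefore ans = [14, 20, 14, 17, 6].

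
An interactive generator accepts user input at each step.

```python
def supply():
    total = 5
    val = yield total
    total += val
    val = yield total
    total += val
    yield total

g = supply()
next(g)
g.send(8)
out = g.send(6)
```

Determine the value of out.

Step 1: next() -> yield total=5.
Step 2: send(8) -> val=8, total = 5+8 = 13, yield 13.
Step 3: send(6) -> val=6, total = 13+6 = 19, yield 19.
Therefore out = 19.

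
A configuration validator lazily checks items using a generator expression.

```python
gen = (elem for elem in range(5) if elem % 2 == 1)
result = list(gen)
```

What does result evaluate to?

Step 1: Filter range(5) keeping only odd values:
  elem=0: even, excluded
  elem=1: odd, included
  elem=2: even, excluded
  elem=3: odd, included
  elem=4: even, excluded
Therefore result = [1, 3].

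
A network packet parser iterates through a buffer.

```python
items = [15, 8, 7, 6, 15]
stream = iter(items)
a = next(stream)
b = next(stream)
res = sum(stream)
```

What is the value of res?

Step 1: Create iterator over [15, 8, 7, 6, 15].
Step 2: a = next() = 15, b = next() = 8.
Step 3: sum() of remaining [7, 6, 15] = 28.
Therefore res = 28.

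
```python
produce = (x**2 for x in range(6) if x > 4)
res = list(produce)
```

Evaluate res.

Step 1: For range(6), keep x > 4, then square:
  x=0: 0 <= 4, excluded
  x=1: 1 <= 4, excluded
  x=2: 2 <= 4, excluded
  x=3: 3 <= 4, excluded
  x=4: 4 <= 4, excluded
  x=5: 5 > 4, yield 5**2 = 25
Therefore res = [25].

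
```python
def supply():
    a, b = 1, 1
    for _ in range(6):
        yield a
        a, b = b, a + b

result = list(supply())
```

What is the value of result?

Step 1: Fibonacci-like sequence starting with a=1, b=1:
  Iteration 1: yield a=1, then a,b = 1,2
  Iteration 2: yield a=1, then a,b = 2,3
  Iteration 3: yield a=2, then a,b = 3,5
  Iteration 4: yield a=3, then a,b = 5,8
  Iteration 5: yield a=5, then a,b = 8,13
  Iteration 6: yield a=8, then a,b = 13,21
Therefore result = [1, 1, 2, 3, 5, 8].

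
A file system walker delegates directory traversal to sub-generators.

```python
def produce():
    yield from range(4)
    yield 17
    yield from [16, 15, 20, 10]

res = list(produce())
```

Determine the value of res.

Step 1: Trace yields in order:
  yield 0
  yield 1
  yield 2
  yield 3
  yield 17
  yield 16
  yield 15
  yield 20
  yield 10
Therefore res = [0, 1, 2, 3, 17, 16, 15, 20, 10].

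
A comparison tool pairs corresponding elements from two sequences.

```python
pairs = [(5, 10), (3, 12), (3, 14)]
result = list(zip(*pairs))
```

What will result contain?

Step 1: zip(*pairs) transposes: unzips [(5, 10), (3, 12), (3, 14)] into separate sequences.
Step 2: First elements: (5, 3, 3), second elements: (10, 12, 14).
Therefore result = [(5, 3, 3), (10, 12, 14)].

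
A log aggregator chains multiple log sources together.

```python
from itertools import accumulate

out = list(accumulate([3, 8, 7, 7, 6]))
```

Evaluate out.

Step 1: accumulate computes running sums:
  + 3 = 3
  + 8 = 11
  + 7 = 18
  + 7 = 25
  + 6 = 31
Therefore out = [3, 11, 18, 25, 31].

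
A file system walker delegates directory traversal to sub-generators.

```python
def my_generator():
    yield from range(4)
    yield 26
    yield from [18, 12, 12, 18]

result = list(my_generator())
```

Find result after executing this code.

Step 1: Trace yields in order:
  yield 0
  yield 1
  yield 2
  yield 3
  yield 26
  yield 18
  yield 12
  yield 12
  yield 18
Therefore result = [0, 1, 2, 3, 26, 18, 12, 12, 18].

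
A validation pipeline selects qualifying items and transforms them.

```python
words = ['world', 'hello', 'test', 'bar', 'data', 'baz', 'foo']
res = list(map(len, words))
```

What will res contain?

Step 1: Map len() to each word:
  'world' -> 5
  'hello' -> 5
  'test' -> 4
  'bar' -> 3
  'data' -> 4
  'baz' -> 3
  'foo' -> 3
Therefore res = [5, 5, 4, 3, 4, 3, 3].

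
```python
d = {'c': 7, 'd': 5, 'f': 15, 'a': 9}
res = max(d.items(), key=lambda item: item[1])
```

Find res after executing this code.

Step 1: Find item with maximum value:
  ('c', 7)
  ('d', 5)
  ('f', 15)
  ('a', 9)
Step 2: Maximum value is 15 at key 'f'.
Therefore res = ('f', 15).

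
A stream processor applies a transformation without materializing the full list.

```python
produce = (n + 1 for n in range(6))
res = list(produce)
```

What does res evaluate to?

Step 1: For each n in range(6), compute n+1:
  n=0: 0+1 = 1
  n=1: 1+1 = 2
  n=2: 2+1 = 3
  n=3: 3+1 = 4
  n=4: 4+1 = 5
  n=5: 5+1 = 6
Therefore res = [1, 2, 3, 4, 5, 6].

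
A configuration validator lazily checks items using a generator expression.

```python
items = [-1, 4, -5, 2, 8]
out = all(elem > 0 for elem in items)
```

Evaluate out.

Step 1: Check elem > 0 for each element in [-1, 4, -5, 2, 8]:
  -1 > 0: False
  4 > 0: True
  -5 > 0: False
  2 > 0: True
  8 > 0: True
Step 2: all() returns False.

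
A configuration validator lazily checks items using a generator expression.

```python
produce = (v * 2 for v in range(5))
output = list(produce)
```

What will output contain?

Step 1: For each v in range(5), compute v*2:
  v=0: 0*2 = 0
  v=1: 1*2 = 2
  v=2: 2*2 = 4
  v=3: 3*2 = 6
  v=4: 4*2 = 8
Therefore output = [0, 2, 4, 6, 8].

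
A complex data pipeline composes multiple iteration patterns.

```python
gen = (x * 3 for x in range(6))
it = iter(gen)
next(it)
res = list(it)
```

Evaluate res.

Step 1: Generator produces [0, 3, 6, 9, 12, 15].
Step 2: next(it) consumes first element (0).
Step 3: list(it) collects remaining: [3, 6, 9, 12, 15].
Therefore res = [3, 6, 9, 12, 15].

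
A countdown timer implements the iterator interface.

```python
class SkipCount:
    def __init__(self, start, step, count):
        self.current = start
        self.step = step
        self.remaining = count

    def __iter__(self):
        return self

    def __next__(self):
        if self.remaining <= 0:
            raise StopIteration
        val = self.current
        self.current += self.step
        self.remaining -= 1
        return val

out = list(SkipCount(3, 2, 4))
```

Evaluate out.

Step 1: SkipCount starts at 3, increments by 2, for 4 steps:
  Yield 3, then current += 2
  Yield 5, then current += 2
  Yield 7, then current += 2
  Yield 9, then current += 2
Therefore out = [3, 5, 7, 9].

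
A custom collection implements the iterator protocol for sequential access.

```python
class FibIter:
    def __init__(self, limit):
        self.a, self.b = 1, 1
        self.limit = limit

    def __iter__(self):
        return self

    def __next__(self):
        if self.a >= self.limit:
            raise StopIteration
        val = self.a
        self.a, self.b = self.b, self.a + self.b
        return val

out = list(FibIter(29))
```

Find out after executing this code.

Step 1: Fibonacci-like sequence (a=1, b=1) until >= 29:
  Yield 1, then a,b = 1,2
  Yield 1, then a,b = 2,3
  Yield 2, then a,b = 3,5
  Yield 3, then a,b = 5,8
  Yield 5, then a,b = 8,13
  Yield 8, then a,b = 13,21
  Yield 13, then a,b = 21,34
  Yield 21, then a,b = 34,55
Step 2: 34 >= 29, stop.
Therefore out = [1, 1, 2, 3, 5, 8, 13, 21].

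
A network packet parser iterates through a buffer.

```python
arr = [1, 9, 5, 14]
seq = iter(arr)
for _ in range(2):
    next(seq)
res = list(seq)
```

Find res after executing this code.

Step 1: Create iterator over [1, 9, 5, 14].
Step 2: Advance 2 positions (consuming [1, 9]).
Step 3: list() collects remaining elements: [5, 14].
Therefore res = [5, 14].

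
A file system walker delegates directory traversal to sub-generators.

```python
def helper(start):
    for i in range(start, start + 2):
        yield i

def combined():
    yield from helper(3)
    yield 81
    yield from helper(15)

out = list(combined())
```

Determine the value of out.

Step 1: combined() delegates to helper(3):
  yield 3
  yield 4
Step 2: yield 81
Step 3: Delegates to helper(15):
  yield 15
  yield 16
Therefore out = [3, 4, 81, 15, 16].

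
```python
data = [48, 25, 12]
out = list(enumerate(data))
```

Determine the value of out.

Step 1: enumerate pairs each element with its index:
  (0, 48)
  (1, 25)
  (2, 12)
Therefore out = [(0, 48), (1, 25), (2, 12)].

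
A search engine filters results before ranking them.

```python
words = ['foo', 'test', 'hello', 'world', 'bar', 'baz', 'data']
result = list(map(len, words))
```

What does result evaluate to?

Step 1: Map len() to each word:
  'foo' -> 3
  'test' -> 4
  'hello' -> 5
  'world' -> 5
  'bar' -> 3
  'baz' -> 3
  'data' -> 4
Therefore result = [3, 4, 5, 5, 3, 3, 4].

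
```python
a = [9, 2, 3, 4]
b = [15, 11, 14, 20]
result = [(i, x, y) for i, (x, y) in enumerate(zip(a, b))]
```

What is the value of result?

Step 1: enumerate(zip(a, b)) gives index with paired elements:
  i=0: (9, 15)
  i=1: (2, 11)
  i=2: (3, 14)
  i=3: (4, 20)
Therefore result = [(0, 9, 15), (1, 2, 11), (2, 3, 14), (3, 4, 20)].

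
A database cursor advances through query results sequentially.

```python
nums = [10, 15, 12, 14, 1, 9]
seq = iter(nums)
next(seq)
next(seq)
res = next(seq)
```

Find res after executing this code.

Step 1: Create iterator over [10, 15, 12, 14, 1, 9].
Step 2: next() consumes 10.
Step 3: next() consumes 15.
Step 4: next() returns 12.
Therefore res = 12.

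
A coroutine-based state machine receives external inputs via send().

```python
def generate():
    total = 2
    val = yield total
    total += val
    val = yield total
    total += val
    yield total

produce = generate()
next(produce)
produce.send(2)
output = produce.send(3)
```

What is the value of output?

Step 1: next() -> yield total=2.
Step 2: send(2) -> val=2, total = 2+2 = 4, yield 4.
Step 3: send(3) -> val=3, total = 4+3 = 7, yield 7.
Therefore output = 7.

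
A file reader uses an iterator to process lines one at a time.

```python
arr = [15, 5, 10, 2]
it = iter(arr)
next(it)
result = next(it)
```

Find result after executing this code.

Step 1: Create iterator over [15, 5, 10, 2].
Step 2: next() consumes 15.
Step 3: next() returns 5.
Therefore result = 5.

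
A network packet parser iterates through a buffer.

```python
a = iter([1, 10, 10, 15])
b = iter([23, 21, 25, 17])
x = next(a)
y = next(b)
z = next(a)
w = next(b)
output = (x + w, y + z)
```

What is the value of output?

Step 1: a iterates [1, 10, 10, 15], b iterates [23, 21, 25, 17].
Step 2: x = next(a) = 1, y = next(b) = 23.
Step 3: z = next(a) = 10, w = next(b) = 21.
Step 4: output = (1 + 21, 23 + 10) = (22, 33).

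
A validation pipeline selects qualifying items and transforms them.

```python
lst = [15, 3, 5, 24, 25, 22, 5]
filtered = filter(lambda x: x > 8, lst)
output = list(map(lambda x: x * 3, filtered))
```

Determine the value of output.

Step 1: Filter lst for elements > 8:
  15: kept
  3: removed
  5: removed
  24: kept
  25: kept
  22: kept
  5: removed
Step 2: Map x * 3 on filtered [15, 24, 25, 22]:
  15 -> 45
  24 -> 72
  25 -> 75
  22 -> 66
Therefore output = [45, 72, 75, 66].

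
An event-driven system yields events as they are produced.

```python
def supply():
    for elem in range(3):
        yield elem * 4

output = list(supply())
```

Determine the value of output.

Step 1: For each elem in range(3), yield elem * 4:
  elem=0: yield 0 * 4 = 0
  elem=1: yield 1 * 4 = 4
  elem=2: yield 2 * 4 = 8
Therefore output = [0, 4, 8].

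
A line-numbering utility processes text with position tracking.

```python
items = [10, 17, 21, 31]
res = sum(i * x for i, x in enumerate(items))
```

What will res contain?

Step 1: Compute i * x for each (i, x) in enumerate([10, 17, 21, 31]):
  i=0, x=10: 0*10 = 0
  i=1, x=17: 1*17 = 17
  i=2, x=21: 2*21 = 42
  i=3, x=31: 3*31 = 93
Step 2: sum = 0 + 17 + 42 + 93 = 152.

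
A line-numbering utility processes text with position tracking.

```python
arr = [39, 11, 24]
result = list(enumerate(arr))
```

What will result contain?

Step 1: enumerate pairs each element with its index:
  (0, 39)
  (1, 11)
  (2, 24)
Therefore result = [(0, 39), (1, 11), (2, 24)].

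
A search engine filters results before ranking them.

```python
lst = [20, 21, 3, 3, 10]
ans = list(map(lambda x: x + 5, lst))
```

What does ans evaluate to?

Step 1: Apply lambda x: x + 5 to each element:
  20 -> 25
  21 -> 26
  3 -> 8
  3 -> 8
  10 -> 15
Therefore ans = [25, 26, 8, 8, 15].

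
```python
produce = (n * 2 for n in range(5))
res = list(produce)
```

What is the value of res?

Step 1: For each n in range(5), compute n*2:
  n=0: 0*2 = 0
  n=1: 1*2 = 2
  n=2: 2*2 = 4
  n=3: 3*2 = 6
  n=4: 4*2 = 8
Therefore res = [0, 2, 4, 6, 8].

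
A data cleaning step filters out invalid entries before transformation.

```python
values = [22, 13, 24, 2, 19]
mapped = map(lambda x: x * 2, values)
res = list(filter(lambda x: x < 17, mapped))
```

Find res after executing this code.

Step 1: Map x * 2:
  22 -> 44
  13 -> 26
  24 -> 48
  2 -> 4
  19 -> 38
Step 2: Filter for < 17:
  44: removed
  26: removed
  48: removed
  4: kept
  38: removed
Therefore res = [4].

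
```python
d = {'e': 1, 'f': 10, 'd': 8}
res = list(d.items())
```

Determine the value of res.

Step 1: d.items() returns (key, value) pairs in insertion order.
Therefore res = [('e', 1), ('f', 10), ('d', 8)].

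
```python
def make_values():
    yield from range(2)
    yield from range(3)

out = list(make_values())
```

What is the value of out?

Step 1: Trace yields in order:
  yield 0
  yield 1
  yield 0
  yield 1
  yield 2
Therefore out = [0, 1, 0, 1, 2].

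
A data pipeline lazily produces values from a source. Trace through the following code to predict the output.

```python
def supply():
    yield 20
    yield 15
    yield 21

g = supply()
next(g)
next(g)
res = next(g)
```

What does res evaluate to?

Step 1: supply() creates a generator.
Step 2: next(g) yields 20 (consumed and discarded).
Step 3: next(g) yields 15 (consumed and discarded).
Step 4: next(g) yields 21, assigned to res.
Therefore res = 21.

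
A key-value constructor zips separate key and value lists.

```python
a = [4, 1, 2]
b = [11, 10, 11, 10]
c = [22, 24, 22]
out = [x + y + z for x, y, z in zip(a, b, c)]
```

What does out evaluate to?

Step 1: zip three lists (truncates to shortest, len=3):
  4 + 11 + 22 = 37
  1 + 10 + 24 = 35
  2 + 11 + 22 = 35
Therefore out = [37, 35, 35].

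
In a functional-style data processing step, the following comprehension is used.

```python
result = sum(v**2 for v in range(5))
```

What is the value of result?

Step 1: Compute v**2 for each v in range(5):
  v=0: 0**2 = 0
  v=1: 1**2 = 1
  v=2: 2**2 = 4
  v=3: 3**2 = 9
  v=4: 4**2 = 16
Step 2: sum = 0 + 1 + 4 + 9 + 16 = 30.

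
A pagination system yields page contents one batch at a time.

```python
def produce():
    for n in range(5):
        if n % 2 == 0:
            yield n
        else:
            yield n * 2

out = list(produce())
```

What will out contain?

Step 1: For each n in range(5), yield n if even, else n*2:
  n=0 (even): yield 0
  n=1 (odd): yield 1*2 = 2
  n=2 (even): yield 2
  n=3 (odd): yield 3*2 = 6
  n=4 (even): yield 4
Therefore out = [0, 2, 2, 6, 4].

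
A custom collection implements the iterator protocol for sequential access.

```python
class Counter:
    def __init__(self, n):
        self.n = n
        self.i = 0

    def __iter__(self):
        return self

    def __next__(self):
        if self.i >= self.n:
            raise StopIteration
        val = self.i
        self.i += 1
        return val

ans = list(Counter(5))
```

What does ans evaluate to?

Step 1: Counter(5) creates an iterator counting 0 to 4.
Step 2: list() consumes all values: [0, 1, 2, 3, 4].
Therefore ans = [0, 1, 2, 3, 4].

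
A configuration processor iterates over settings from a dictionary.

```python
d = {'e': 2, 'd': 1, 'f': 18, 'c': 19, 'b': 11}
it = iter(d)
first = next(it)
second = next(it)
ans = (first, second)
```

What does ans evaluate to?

Step 1: iter(d) iterates over keys: ['e', 'd', 'f', 'c', 'b'].
Step 2: first = next(it) = 'e', second = next(it) = 'd'.
Therefore ans = ('e', 'd').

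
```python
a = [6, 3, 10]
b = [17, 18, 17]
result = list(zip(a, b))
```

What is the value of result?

Step 1: zip pairs elements at same index:
  Index 0: (6, 17)
  Index 1: (3, 18)
  Index 2: (10, 17)
Therefore result = [(6, 17), (3, 18), (10, 17)].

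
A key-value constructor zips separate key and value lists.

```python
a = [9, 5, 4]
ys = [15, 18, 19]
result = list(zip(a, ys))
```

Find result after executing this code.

Step 1: zip pairs elements at same index:
  Index 0: (9, 15)
  Index 1: (5, 18)
  Index 2: (4, 19)
Therefore result = [(9, 15), (5, 18), (4, 19)].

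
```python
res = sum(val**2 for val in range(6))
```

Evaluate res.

Step 1: Compute val**2 for each val in range(6):
  val=0: 0**2 = 0
  val=1: 1**2 = 1
  val=2: 2**2 = 4
  val=3: 3**2 = 9
  val=4: 4**2 = 16
  val=5: 5**2 = 25
Step 2: sum = 0 + 1 + 4 + 9 + 16 + 25 = 55.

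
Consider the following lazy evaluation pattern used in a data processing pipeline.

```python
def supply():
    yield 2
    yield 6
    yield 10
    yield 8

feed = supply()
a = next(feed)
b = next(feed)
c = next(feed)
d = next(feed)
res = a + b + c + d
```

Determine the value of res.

Step 1: Create generator and consume all values:
  a = next(feed) = 2
  b = next(feed) = 6
  c = next(feed) = 10
  d = next(feed) = 8
Step 2: res = 2 + 6 + 10 + 8 = 26.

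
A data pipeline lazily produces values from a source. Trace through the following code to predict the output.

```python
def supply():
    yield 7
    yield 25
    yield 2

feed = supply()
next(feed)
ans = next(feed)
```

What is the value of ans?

Step 1: supply() creates a generator.
Step 2: next(feed) yields 7 (consumed and discarded).
Step 3: next(feed) yields 25, assigned to ans.
Therefore ans = 25.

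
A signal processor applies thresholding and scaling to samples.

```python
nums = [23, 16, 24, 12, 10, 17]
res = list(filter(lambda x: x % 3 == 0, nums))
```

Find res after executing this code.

Step 1: Filter elements divisible by 3:
  23 % 3 = 2: removed
  16 % 3 = 1: removed
  24 % 3 = 0: kept
  12 % 3 = 0: kept
  10 % 3 = 1: removed
  17 % 3 = 2: removed
Therefore res = [24, 12].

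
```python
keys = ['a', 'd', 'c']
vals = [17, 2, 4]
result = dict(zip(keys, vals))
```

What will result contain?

Step 1: zip pairs keys with values:
  'a' -> 17
  'd' -> 2
  'c' -> 4
Therefore result = {'a': 17, 'd': 2, 'c': 4}.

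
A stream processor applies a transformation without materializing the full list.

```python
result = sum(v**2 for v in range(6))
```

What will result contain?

Step 1: Compute v**2 for each v in range(6):
  v=0: 0**2 = 0
  v=1: 1**2 = 1
  v=2: 2**2 = 4
  v=3: 3**2 = 9
  v=4: 4**2 = 16
  v=5: 5**2 = 25
Step 2: sum = 0 + 1 + 4 + 9 + 16 + 25 = 55.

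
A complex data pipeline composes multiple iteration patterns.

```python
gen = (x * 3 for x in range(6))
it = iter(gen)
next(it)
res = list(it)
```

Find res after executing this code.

Step 1: Generator produces [0, 3, 6, 9, 12, 15].
Step 2: next(it) consumes first element (0).
Step 3: list(it) collects remaining: [3, 6, 9, 12, 15].
Therefore res = [3, 6, 9, 12, 15].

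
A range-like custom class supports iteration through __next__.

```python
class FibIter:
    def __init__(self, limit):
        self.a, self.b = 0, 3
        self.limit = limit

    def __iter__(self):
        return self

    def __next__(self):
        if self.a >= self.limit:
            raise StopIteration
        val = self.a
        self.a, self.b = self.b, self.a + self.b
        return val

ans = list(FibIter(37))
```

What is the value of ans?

Step 1: Fibonacci-like sequence (a=0, b=3) until >= 37:
  Yield 0, then a,b = 3,3
  Yield 3, then a,b = 3,6
  Yield 3, then a,b = 6,9
  Yield 6, then a,b = 9,15
  Yield 9, then a,b = 15,24
  Yield 15, then a,b = 24,39
  Yield 24, then a,b = 39,63
Step 2: 39 >= 37, stop.
Therefore ans = [0, 3, 3, 6, 9, 15, 24].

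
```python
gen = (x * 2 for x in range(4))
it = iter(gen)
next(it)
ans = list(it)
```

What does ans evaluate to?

Step 1: Generator produces [0, 2, 4, 6].
Step 2: next(it) consumes first element (0).
Step 3: list(it) collects remaining: [2, 4, 6].
Therefore ans = [2, 4, 6].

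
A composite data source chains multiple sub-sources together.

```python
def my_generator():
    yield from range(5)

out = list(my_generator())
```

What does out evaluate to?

Step 1: yield from delegates to the iterable, yielding each element.
Step 2: Collected values: [0, 1, 2, 3, 4].
Therefore out = [0, 1, 2, 3, 4].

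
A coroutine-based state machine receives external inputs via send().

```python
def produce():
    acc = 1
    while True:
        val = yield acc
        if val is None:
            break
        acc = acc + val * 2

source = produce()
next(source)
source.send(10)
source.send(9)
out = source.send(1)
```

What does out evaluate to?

Step 1: next() -> yield acc=1.
Step 2: send(10) -> val=10, acc = 1 + 10*2 = 21, yield 21.
Step 3: send(9) -> val=9, acc = 21 + 9*2 = 39, yield 39.
Step 4: send(1) -> val=1, acc = 39 + 1*2 = 41, yield 41.
Therefore out = 41.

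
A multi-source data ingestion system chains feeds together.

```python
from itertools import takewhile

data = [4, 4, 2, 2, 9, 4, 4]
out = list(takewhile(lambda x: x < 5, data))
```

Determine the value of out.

Step 1: takewhile stops at first element >= 5:
  4 < 5: take
  4 < 5: take
  2 < 5: take
  2 < 5: take
  9 >= 5: stop
Therefore out = [4, 4, 2, 2].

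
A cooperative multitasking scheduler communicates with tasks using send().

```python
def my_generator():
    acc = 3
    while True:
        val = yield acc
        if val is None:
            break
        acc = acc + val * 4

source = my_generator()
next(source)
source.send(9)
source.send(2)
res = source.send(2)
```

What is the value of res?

Step 1: next() -> yield acc=3.
Step 2: send(9) -> val=9, acc = 3 + 9*4 = 39, yield 39.
Step 3: send(2) -> val=2, acc = 39 + 2*4 = 47, yield 47.
Step 4: send(2) -> val=2, acc = 47 + 2*4 = 55, yield 55.
Therefore res = 55.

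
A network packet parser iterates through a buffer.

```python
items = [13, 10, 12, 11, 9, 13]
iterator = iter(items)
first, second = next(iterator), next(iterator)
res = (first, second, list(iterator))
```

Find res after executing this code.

Step 1: Create iterator over [13, 10, 12, 11, 9, 13].
Step 2: first = 13, second = 10.
Step 3: Remaining elements: [12, 11, 9, 13].
Therefore res = (13, 10, [12, 11, 9, 13]).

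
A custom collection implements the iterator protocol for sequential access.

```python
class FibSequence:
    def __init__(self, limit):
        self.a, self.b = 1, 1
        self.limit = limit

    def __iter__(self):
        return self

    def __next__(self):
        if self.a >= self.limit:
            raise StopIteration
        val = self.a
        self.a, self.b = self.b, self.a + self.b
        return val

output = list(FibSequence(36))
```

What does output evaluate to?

Step 1: Fibonacci-like sequence (a=1, b=1) until >= 36:
  Yield 1, then a,b = 1,2
  Yield 1, then a,b = 2,3
  Yield 2, then a,b = 3,5
  Yield 3, then a,b = 5,8
  Yield 5, then a,b = 8,13
  Yield 8, then a,b = 13,21
  Yield 13, then a,b = 21,34
  Yield 21, then a,b = 34,55
  Yield 34, then a,b = 55,89
Step 2: 55 >= 36, stop.
Therefore output = [1, 1, 2, 3, 5, 8, 13, 21, 34].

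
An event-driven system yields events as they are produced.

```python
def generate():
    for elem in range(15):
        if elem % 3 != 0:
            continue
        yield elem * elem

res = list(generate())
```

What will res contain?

Step 1: Only yield elem**2 when elem is divisible by 3:
  elem=0: 0 % 3 == 0, yield 0**2 = 0
  elem=3: 3 % 3 == 0, yield 3**2 = 9
  elem=6: 6 % 3 == 0, yield 6**2 = 36
  elem=9: 9 % 3 == 0, yield 9**2 = 81
  elem=12: 12 % 3 == 0, yield 12**2 = 144
Therefore res = [0, 9, 36, 81, 144].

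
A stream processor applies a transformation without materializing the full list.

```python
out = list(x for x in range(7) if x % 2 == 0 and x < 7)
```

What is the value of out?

Step 1: Filter range(7) where x % 2 == 0 and x < 7:
  x=0: both conditions met, included
  x=1: excluded (1 % 2 != 0)
  x=2: both conditions met, included
  x=3: excluded (3 % 2 != 0)
  x=4: both conditions met, included
  x=5: excluded (5 % 2 != 0)
  x=6: both conditions met, included
Therefore out = [0, 2, 4, 6].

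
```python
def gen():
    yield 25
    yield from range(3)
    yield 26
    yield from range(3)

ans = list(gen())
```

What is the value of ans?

Step 1: Trace yields in order:
  yield 25
  yield 0
  yield 1
  yield 2
  yield 26
  yield 0
  yield 1
  yield 2
Therefore ans = [25, 0, 1, 2, 26, 0, 1, 2].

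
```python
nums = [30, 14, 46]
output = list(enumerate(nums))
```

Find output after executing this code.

Step 1: enumerate pairs each element with its index:
  (0, 30)
  (1, 14)
  (2, 46)
Therefore output = [(0, 30), (1, 14), (2, 46)].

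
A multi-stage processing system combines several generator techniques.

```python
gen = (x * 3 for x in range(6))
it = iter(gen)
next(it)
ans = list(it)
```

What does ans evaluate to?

Step 1: Generator produces [0, 3, 6, 9, 12, 15].
Step 2: next(it) consumes first element (0).
Step 3: list(it) collects remaining: [3, 6, 9, 12, 15].
Therefore ans = [3, 6, 9, 12, 15].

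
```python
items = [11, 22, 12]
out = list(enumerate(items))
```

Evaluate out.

Step 1: enumerate pairs each element with its index:
  (0, 11)
  (1, 22)
  (2, 12)
Therefore out = [(0, 11), (1, 22), (2, 12)].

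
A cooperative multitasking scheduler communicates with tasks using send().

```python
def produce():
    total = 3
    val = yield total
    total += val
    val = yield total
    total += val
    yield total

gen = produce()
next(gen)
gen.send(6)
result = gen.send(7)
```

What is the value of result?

Step 1: next() -> yield total=3.
Step 2: send(6) -> val=6, total = 3+6 = 9, yield 9.
Step 3: send(7) -> val=7, total = 9+7 = 16, yield 16.
Therefore result = 16.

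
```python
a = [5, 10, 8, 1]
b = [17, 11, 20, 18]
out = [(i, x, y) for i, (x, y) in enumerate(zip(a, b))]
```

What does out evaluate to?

Step 1: enumerate(zip(a, b)) gives index with paired elements:
  i=0: (5, 17)
  i=1: (10, 11)
  i=2: (8, 20)
  i=3: (1, 18)
Therefore out = [(0, 5, 17), (1, 10, 11), (2, 8, 20), (3, 1, 18)].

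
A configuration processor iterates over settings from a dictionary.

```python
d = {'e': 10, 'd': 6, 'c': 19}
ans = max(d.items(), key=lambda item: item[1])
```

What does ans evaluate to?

Step 1: Find item with maximum value:
  ('e', 10)
  ('d', 6)
  ('c', 19)
Step 2: Maximum value is 19 at key 'c'.
Therefore ans = ('c', 19).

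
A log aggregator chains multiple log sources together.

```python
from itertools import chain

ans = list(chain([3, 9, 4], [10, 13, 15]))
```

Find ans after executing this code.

Step 1: chain() concatenates iterables: [3, 9, 4] + [10, 13, 15].
Therefore ans = [3, 9, 4, 10, 13, 15].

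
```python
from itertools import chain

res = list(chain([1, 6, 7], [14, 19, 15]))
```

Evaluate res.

Step 1: chain() concatenates iterables: [1, 6, 7] + [14, 19, 15].
Therefore res = [1, 6, 7, 14, 19, 15].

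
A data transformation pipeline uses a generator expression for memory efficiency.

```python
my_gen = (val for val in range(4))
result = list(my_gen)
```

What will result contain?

Step 1: Generator expression iterates range(4): [0, 1, 2, 3].
Step 2: list() collects all values.
Therefore result = [0, 1, 2, 3].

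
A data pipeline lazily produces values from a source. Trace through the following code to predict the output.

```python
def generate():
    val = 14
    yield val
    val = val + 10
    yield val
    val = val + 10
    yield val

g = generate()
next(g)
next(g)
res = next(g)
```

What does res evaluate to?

Step 1: Trace through generator execution:
  Yield 1: val starts at 14, yield 14
  Yield 2: val = 14 + 10 = 24, yield 24
  Yield 3: val = 24 + 10 = 34, yield 34
Step 2: First next() gets 14, second next() gets the second value, third next() yields 34.
Therefore res = 34.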